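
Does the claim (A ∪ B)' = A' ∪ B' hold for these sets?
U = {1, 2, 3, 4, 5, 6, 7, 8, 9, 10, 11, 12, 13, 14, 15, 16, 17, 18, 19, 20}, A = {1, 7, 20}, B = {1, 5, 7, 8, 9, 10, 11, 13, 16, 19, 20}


LHS: A ∪ B = {1, 5, 7, 8, 9, 10, 11, 13, 16, 19, 20}
(A ∪ B)' = U \ (A ∪ B) = {2, 3, 4, 6, 12, 14, 15, 17, 18}
A' = {2, 3, 4, 5, 6, 8, 9, 10, 11, 12, 13, 14, 15, 16, 17, 18, 19}, B' = {2, 3, 4, 6, 12, 14, 15, 17, 18}
Claimed RHS: A' ∪ B' = {2, 3, 4, 5, 6, 8, 9, 10, 11, 12, 13, 14, 15, 16, 17, 18, 19}
Identity is INVALID: LHS = {2, 3, 4, 6, 12, 14, 15, 17, 18} but the RHS claimed here equals {2, 3, 4, 5, 6, 8, 9, 10, 11, 12, 13, 14, 15, 16, 17, 18, 19}. The correct form is (A ∪ B)' = A' ∩ B'.

Identity is invalid: (A ∪ B)' = {2, 3, 4, 6, 12, 14, 15, 17, 18} but A' ∪ B' = {2, 3, 4, 5, 6, 8, 9, 10, 11, 12, 13, 14, 15, 16, 17, 18, 19}. The correct De Morgan law is (A ∪ B)' = A' ∩ B'.


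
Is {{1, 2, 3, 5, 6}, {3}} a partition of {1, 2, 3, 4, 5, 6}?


A partition requires: (1) non-empty parts, (2) pairwise disjoint, (3) union = U
Parts: {1, 2, 3, 5, 6}, {3}
Union of parts: {1, 2, 3, 5, 6}
U = {1, 2, 3, 4, 5, 6}
All non-empty? True
Pairwise disjoint? False
Covers U? False

No, not a valid partition


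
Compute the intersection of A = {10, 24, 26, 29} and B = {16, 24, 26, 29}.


A ∩ B = elements in both A and B
A = {10, 24, 26, 29}
B = {16, 24, 26, 29}
A ∩ B = {24, 26, 29}

A ∩ B = {24, 26, 29}


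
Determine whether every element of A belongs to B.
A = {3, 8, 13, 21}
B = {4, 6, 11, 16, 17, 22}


A ⊆ B means every element of A is in B.
Elements in A not in B: {3, 8, 13, 21}
So A ⊄ B.

No, A ⊄ B


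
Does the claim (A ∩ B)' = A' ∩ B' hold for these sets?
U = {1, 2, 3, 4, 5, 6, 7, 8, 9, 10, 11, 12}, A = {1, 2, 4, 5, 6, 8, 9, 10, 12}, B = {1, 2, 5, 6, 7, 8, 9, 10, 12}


LHS: A ∩ B = {1, 2, 5, 6, 8, 9, 10, 12}
(A ∩ B)' = U \ (A ∩ B) = {3, 4, 7, 11}
A' = {3, 7, 11}, B' = {3, 4, 11}
Claimed RHS: A' ∩ B' = {3, 11}
Identity is INVALID: LHS = {3, 4, 7, 11} but the RHS claimed here equals {3, 11}. The correct form is (A ∩ B)' = A' ∪ B'.

Identity is invalid: (A ∩ B)' = {3, 4, 7, 11} but A' ∩ B' = {3, 11}. The correct De Morgan law is (A ∩ B)' = A' ∪ B'.


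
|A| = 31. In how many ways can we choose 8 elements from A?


C(n,k) = n! / (k!(n-k)!)
C(31,8) = 31! / (8!23!)
= 7888725

C(31,8) = 7888725


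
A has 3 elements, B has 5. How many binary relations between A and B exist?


A relation from A to B is any subset of A × B.
|A × B| = 3 × 5 = 15
# relations = 2^|A × B| = 2^15 = 32768

Number of relations = 32768


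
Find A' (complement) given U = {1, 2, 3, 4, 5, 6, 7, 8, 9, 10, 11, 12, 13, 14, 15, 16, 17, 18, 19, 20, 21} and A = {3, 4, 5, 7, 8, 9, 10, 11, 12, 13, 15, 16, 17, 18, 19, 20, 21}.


Aᶜ = U \ A = elements in U but not in A
U = {1, 2, 3, 4, 5, 6, 7, 8, 9, 10, 11, 12, 13, 14, 15, 16, 17, 18, 19, 20, 21}
A = {3, 4, 5, 7, 8, 9, 10, 11, 12, 13, 15, 16, 17, 18, 19, 20, 21}
Aᶜ = {1, 2, 6, 14}

Aᶜ = {1, 2, 6, 14}


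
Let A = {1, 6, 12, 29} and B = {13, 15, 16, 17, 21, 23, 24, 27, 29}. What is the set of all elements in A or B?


A ∪ B = all elements in A or B (or both)
A = {1, 6, 12, 29}
B = {13, 15, 16, 17, 21, 23, 24, 27, 29}
A ∪ B = {1, 6, 12, 13, 15, 16, 17, 21, 23, 24, 27, 29}

A ∪ B = {1, 6, 12, 13, 15, 16, 17, 21, 23, 24, 27, 29}


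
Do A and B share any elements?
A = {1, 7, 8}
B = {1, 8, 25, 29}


Disjoint means A ∩ B = ∅.
A ∩ B = {1, 8}
A ∩ B ≠ ∅, so A and B are NOT disjoint.

Yes — A and B share the element(s) of A ∩ B = {1, 8}, so they are not disjoint


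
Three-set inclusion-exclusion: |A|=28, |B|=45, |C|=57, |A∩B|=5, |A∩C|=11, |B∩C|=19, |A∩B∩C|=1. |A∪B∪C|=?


|A∪B∪C| = |A|+|B|+|C| - |A∩B|-|A∩C|-|B∩C| + |A∩B∩C|
= 28+45+57 - 5-11-19 + 1
= 130 - 35 + 1
= 96

|A ∪ B ∪ C| = 96


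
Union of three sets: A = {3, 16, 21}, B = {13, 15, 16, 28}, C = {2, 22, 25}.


A ∪ B = {3, 13, 15, 16, 21, 28}
(A ∪ B) ∪ C = {2, 3, 13, 15, 16, 21, 22, 25, 28}

A ∪ B ∪ C = {2, 3, 13, 15, 16, 21, 22, 25, 28}


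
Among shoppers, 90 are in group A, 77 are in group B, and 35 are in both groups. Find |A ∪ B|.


|A ∪ B| = |A| + |B| - |A ∩ B|
= 90 + 77 - 35
= 132

|A ∪ B| = 132


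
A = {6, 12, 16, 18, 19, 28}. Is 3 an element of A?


A = {6, 12, 16, 18, 19, 28}
Checking if 3 is in A
3 is not in A → False

3 ∉ A


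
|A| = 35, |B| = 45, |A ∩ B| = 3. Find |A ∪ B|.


|A ∪ B| = |A| + |B| - |A ∩ B|
= 35 + 45 - 3
= 77

|A ∪ B| = 77


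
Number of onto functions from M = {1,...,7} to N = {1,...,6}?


n = |M| = 7, k = |N| = 6. Surjections via inclusion-exclusion:
S(n,k) = Σ(-1)^i × C(k,i) × (k-i)^n, i=0 to k
i=0: (-1)^0×C(6,0)×6^7 = 279936
i=1: (-1)^1×C(6,1)×5^7 = -468750
i=2: (-1)^2×C(6,2)×4^7 = 245760
i=3: (-1)^3×C(6,3)×3^7 = -43740
i=4: (-1)^4×C(6,4)×2^7 = 1920
i=5: (-1)^5×C(6,5)×1^7 = -6
i=6: (-1)^6×C(6,6)×0^7 = 0
Total = 15120

Number of surjections = 15120


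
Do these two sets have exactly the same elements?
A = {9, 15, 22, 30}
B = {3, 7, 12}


Two sets are equal iff they have exactly the same elements.
A = {9, 15, 22, 30}
B = {3, 7, 12}
Differences: {3, 7, 9, 12, 15, 22, 30}
A ≠ B

No, A ≠ B


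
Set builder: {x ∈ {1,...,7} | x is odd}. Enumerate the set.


Checking each candidate:
Condition: odd numbers in {1,...,7}
Result = {1, 3, 5, 7}

{1, 3, 5, 7}


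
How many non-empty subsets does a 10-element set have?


Total subsets = 2^n = 2^10 = 1024
Non-empty subsets exclude the empty set: 2^n - 1
= 1024 - 1
= 1023

Number of non-empty subsets = 1023


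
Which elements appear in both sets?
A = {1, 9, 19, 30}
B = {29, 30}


A ∩ B = elements in both A and B
A = {1, 9, 19, 30}
B = {29, 30}
A ∩ B = {30}

A ∩ B = {30}


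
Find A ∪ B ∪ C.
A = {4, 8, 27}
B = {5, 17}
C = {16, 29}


A ∪ B = {4, 5, 8, 17, 27}
(A ∪ B) ∪ C = {4, 5, 8, 16, 17, 27, 29}

A ∪ B ∪ C = {4, 5, 8, 16, 17, 27, 29}


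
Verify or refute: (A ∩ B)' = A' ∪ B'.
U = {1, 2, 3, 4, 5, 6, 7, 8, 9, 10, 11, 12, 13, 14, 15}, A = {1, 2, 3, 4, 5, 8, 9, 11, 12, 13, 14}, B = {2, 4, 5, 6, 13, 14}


LHS: A ∩ B = {2, 4, 5, 13, 14}
(A ∩ B)' = U \ (A ∩ B) = {1, 3, 6, 7, 8, 9, 10, 11, 12, 15}
A' = {6, 7, 10, 15}, B' = {1, 3, 7, 8, 9, 10, 11, 12, 15}
Claimed RHS: A' ∪ B' = {1, 3, 6, 7, 8, 9, 10, 11, 12, 15}
Identity is VALID: LHS = RHS = {1, 3, 6, 7, 8, 9, 10, 11, 12, 15} ✓

Identity is valid. (A ∩ B)' = A' ∪ B' = {1, 3, 6, 7, 8, 9, 10, 11, 12, 15}


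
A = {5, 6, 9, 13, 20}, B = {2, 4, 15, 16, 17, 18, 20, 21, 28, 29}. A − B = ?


A \ B = elements in A but not in B
A = {5, 6, 9, 13, 20}
B = {2, 4, 15, 16, 17, 18, 20, 21, 28, 29}
Remove from A any elements in B
A \ B = {5, 6, 9, 13}

A \ B = {5, 6, 9, 13}


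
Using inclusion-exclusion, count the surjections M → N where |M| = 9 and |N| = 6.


n = |M| = 9, k = |N| = 6. Surjections via inclusion-exclusion:
S(n,k) = Σ(-1)^i × C(k,i) × (k-i)^n, i=0 to k
i=0: (-1)^0×C(6,0)×6^9 = 10077696
i=1: (-1)^1×C(6,1)×5^9 = -11718750
i=2: (-1)^2×C(6,2)×4^9 = 3932160
i=3: (-1)^3×C(6,3)×3^9 = -393660
i=4: (-1)^4×C(6,4)×2^9 = 7680
i=5: (-1)^5×C(6,5)×1^9 = -6
i=6: (-1)^6×C(6,6)×0^9 = 0
Total = 1905120

Number of surjections = 1905120


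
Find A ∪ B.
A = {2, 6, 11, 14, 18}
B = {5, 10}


A ∪ B = all elements in A or B (or both)
A = {2, 6, 11, 14, 18}
B = {5, 10}
A ∪ B = {2, 5, 6, 10, 11, 14, 18}

A ∪ B = {2, 5, 6, 10, 11, 14, 18}


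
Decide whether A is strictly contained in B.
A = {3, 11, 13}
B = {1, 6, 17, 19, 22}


A ⊂ B requires: A ⊆ B AND A ≠ B.
A ⊆ B? No
A ⊄ B, so A is not a proper subset.

No, A is not a proper subset of B


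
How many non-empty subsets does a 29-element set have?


Total subsets = 2^n = 2^29 = 536870912
Non-empty subsets exclude the empty set: 2^n - 1
= 536870912 - 1
= 536870911

Number of non-empty subsets = 536870911


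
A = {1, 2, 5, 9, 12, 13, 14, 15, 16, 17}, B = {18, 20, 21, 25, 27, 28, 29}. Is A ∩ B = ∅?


Disjoint means A ∩ B = ∅.
A ∩ B = ∅
A ∩ B = ∅, so A and B are disjoint.

Yes, A and B are disjoint


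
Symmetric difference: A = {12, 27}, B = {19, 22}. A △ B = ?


A △ B = (A \ B) ∪ (B \ A) = elements in exactly one of A or B
A \ B = {12, 27}
B \ A = {19, 22}
A △ B = {12, 19, 22, 27}

A △ B = {12, 19, 22, 27}


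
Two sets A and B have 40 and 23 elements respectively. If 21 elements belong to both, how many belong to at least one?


|A ∪ B| = |A| + |B| - |A ∩ B|
= 40 + 23 - 21
= 42

|A ∪ B| = 42


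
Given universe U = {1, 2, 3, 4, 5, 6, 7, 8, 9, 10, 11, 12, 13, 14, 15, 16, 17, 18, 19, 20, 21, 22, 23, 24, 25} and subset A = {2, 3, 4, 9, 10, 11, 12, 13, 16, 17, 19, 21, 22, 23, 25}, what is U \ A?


Aᶜ = U \ A = elements in U but not in A
U = {1, 2, 3, 4, 5, 6, 7, 8, 9, 10, 11, 12, 13, 14, 15, 16, 17, 18, 19, 20, 21, 22, 23, 24, 25}
A = {2, 3, 4, 9, 10, 11, 12, 13, 16, 17, 19, 21, 22, 23, 25}
Aᶜ = {1, 5, 6, 7, 8, 14, 15, 18, 20, 24}

Aᶜ = {1, 5, 6, 7, 8, 14, 15, 18, 20, 24}


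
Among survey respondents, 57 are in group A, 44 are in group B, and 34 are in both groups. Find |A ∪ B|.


|A ∪ B| = |A| + |B| - |A ∩ B|
= 57 + 44 - 34
= 67

|A ∪ B| = 67


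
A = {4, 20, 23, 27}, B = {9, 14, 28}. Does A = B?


Two sets are equal iff they have exactly the same elements.
A = {4, 20, 23, 27}
B = {9, 14, 28}
Differences: {4, 9, 14, 20, 23, 27, 28}
A ≠ B

No, A ≠ B


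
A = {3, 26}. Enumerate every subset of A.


|A| = 2, so |P(A)| = 2^2 = 4
Enumerate subsets by cardinality (0 to 2):
∅, {3}, {26}, {3, 26}

P(A) has 4 subsets: ∅, {3}, {26}, {3, 26}


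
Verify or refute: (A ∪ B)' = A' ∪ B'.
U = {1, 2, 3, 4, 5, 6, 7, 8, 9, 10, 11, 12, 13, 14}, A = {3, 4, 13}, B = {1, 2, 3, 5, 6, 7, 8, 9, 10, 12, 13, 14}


LHS: A ∪ B = {1, 2, 3, 4, 5, 6, 7, 8, 9, 10, 12, 13, 14}
(A ∪ B)' = U \ (A ∪ B) = {11}
A' = {1, 2, 5, 6, 7, 8, 9, 10, 11, 12, 14}, B' = {4, 11}
Claimed RHS: A' ∪ B' = {1, 2, 4, 5, 6, 7, 8, 9, 10, 11, 12, 14}
Identity is INVALID: LHS = {11} but the RHS claimed here equals {1, 2, 4, 5, 6, 7, 8, 9, 10, 11, 12, 14}. The correct form is (A ∪ B)' = A' ∩ B'.

Identity is invalid: (A ∪ B)' = {11} but A' ∪ B' = {1, 2, 4, 5, 6, 7, 8, 9, 10, 11, 12, 14}. The correct De Morgan law is (A ∪ B)' = A' ∩ B'.


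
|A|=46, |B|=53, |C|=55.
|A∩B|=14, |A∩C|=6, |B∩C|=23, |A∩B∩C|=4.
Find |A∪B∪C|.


|A∪B∪C| = |A|+|B|+|C| - |A∩B|-|A∩C|-|B∩C| + |A∩B∩C|
= 46+53+55 - 14-6-23 + 4
= 154 - 43 + 4
= 115

|A ∪ B ∪ C| = 115


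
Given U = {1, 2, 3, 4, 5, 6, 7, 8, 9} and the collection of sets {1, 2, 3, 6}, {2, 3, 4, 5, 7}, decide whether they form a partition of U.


A partition requires: (1) non-empty parts, (2) pairwise disjoint, (3) union = U
Parts: {1, 2, 3, 6}, {2, 3, 4, 5, 7}
Union of parts: {1, 2, 3, 4, 5, 6, 7}
U = {1, 2, 3, 4, 5, 6, 7, 8, 9}
All non-empty? True
Pairwise disjoint? False
Covers U? False

No, not a valid partition


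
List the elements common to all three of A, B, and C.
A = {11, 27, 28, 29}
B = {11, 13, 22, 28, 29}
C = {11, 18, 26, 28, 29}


A ∩ B = {11, 28, 29}
(A ∩ B) ∩ C = {11, 28, 29}

A ∩ B ∩ C = {11, 28, 29}


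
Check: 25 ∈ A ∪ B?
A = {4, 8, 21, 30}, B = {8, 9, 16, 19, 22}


A = {4, 8, 21, 30}, B = {8, 9, 16, 19, 22}
A ∪ B = all elements in A or B
A ∪ B = {4, 8, 9, 16, 19, 21, 22, 30}
Checking if 25 ∈ A ∪ B
25 is not in A ∪ B → False

25 ∉ A ∪ B


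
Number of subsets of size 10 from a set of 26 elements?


C(n,k) = n! / (k!(n-k)!)
C(26,10) = 26! / (10!16!)
= 5311735

C(26,10) = 5311735


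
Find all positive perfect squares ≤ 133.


Checking each candidate:
Condition: positive perfect squares ≤ 133
Result = {1, 4, 9, 16, 25, 36, 49, 64, 81, 100, 121}

{1, 4, 9, 16, 25, 36, 49, 64, 81, 100, 121}


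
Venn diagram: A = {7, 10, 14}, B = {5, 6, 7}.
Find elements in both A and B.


A = {7, 10, 14}
B = {5, 6, 7}
Region: in both A and B
Elements: {7}

Elements in both A and B: {7}


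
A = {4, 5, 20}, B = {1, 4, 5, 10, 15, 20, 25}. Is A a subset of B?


A ⊆ B means every element of A is in B.
All elements of A are in B.
So A ⊆ B.

Yes, A ⊆ B


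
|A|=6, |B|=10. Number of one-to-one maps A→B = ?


An injection sends each of |A| = 6 inputs to a distinct output in B.
# injections = |B|·(|B|-1)·…·(|B|-|A|+1) = 10! / (10 - 6)!
= 10 × 9 × 8 × 7 × 6 × 5
= 151200

Number of injections = 151200


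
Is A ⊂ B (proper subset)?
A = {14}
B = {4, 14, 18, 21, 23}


A ⊂ B requires: A ⊆ B AND A ≠ B.
A ⊆ B? Yes
A = B? No
A ⊂ B: Yes (A is a proper subset of B)

Yes, A ⊂ B


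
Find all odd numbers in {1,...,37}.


Checking each candidate:
Condition: odd numbers in {1,...,37}
Result = {1, 3, 5, 7, 9, 11, 13, 15, 17, 19, 21, 23, 25, 27, 29, 31, 33, 35, 37}

{1, 3, 5, 7, 9, 11, 13, 15, 17, 19, 21, 23, 25, 27, 29, 31, 33, 35, 37}


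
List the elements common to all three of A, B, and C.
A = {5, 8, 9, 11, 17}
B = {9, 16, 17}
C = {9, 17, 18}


A ∩ B = {9, 17}
(A ∩ B) ∩ C = {9, 17}

A ∩ B ∩ C = {9, 17}


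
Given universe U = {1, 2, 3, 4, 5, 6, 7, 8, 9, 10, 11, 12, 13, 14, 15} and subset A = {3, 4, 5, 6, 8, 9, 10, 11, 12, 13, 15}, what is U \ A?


Aᶜ = U \ A = elements in U but not in A
U = {1, 2, 3, 4, 5, 6, 7, 8, 9, 10, 11, 12, 13, 14, 15}
A = {3, 4, 5, 6, 8, 9, 10, 11, 12, 13, 15}
Aᶜ = {1, 2, 7, 14}

Aᶜ = {1, 2, 7, 14}


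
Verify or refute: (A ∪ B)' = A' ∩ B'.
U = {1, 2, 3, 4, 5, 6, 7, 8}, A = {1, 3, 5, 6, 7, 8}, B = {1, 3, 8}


LHS: A ∪ B = {1, 3, 5, 6, 7, 8}
(A ∪ B)' = U \ (A ∪ B) = {2, 4}
A' = {2, 4}, B' = {2, 4, 5, 6, 7}
Claimed RHS: A' ∩ B' = {2, 4}
Identity is VALID: LHS = RHS = {2, 4} ✓

Identity is valid. (A ∪ B)' = A' ∩ B' = {2, 4}


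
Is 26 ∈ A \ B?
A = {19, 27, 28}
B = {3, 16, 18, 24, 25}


A = {19, 27, 28}, B = {3, 16, 18, 24, 25}
A \ B = elements in A but not in B
A \ B = {19, 27, 28}
Checking if 26 ∈ A \ B
26 is not in A \ B → False

26 ∉ A \ B


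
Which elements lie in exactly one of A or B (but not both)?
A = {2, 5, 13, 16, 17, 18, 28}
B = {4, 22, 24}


A △ B = (A \ B) ∪ (B \ A) = elements in exactly one of A or B
A \ B = {2, 5, 13, 16, 17, 18, 28}
B \ A = {4, 22, 24}
A △ B = {2, 4, 5, 13, 16, 17, 18, 22, 24, 28}

A △ B = {2, 4, 5, 13, 16, 17, 18, 22, 24, 28}


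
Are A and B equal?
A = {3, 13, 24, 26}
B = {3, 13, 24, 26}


Two sets are equal iff they have exactly the same elements.
A = {3, 13, 24, 26}
B = {3, 13, 24, 26}
Same elements → A = B

Yes, A = B


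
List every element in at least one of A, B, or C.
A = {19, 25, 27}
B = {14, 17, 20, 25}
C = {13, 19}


A ∪ B = {14, 17, 19, 20, 25, 27}
(A ∪ B) ∪ C = {13, 14, 17, 19, 20, 25, 27}

A ∪ B ∪ C = {13, 14, 17, 19, 20, 25, 27}


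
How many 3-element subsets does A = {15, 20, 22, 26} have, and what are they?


|A| = 4, so A has C(4,3) = 4 subsets of size 3.
Enumerate by choosing 3 elements from A at a time:
{15, 20, 22}, {15, 20, 26}, {15, 22, 26}, {20, 22, 26}

3-element subsets (4 total): {15, 20, 22}, {15, 20, 26}, {15, 22, 26}, {20, 22, 26}


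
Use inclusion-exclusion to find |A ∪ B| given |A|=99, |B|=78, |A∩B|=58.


|A ∪ B| = |A| + |B| - |A ∩ B|
= 99 + 78 - 58
= 119

|A ∪ B| = 119


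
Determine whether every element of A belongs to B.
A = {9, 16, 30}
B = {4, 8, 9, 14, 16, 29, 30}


A ⊆ B means every element of A is in B.
All elements of A are in B.
So A ⊆ B.

Yes, A ⊆ B


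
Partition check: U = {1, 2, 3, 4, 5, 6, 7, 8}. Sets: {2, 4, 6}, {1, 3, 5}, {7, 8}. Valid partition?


A partition requires: (1) non-empty parts, (2) pairwise disjoint, (3) union = U
Parts: {2, 4, 6}, {1, 3, 5}, {7, 8}
Union of parts: {1, 2, 3, 4, 5, 6, 7, 8}
U = {1, 2, 3, 4, 5, 6, 7, 8}
All non-empty? True
Pairwise disjoint? True
Covers U? True

Yes, valid partition


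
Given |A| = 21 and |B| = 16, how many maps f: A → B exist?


Each of |A| = 21 inputs maps to any of |B| = 16 outputs.
# functions = |B|^|A| = 16^21
= 19342813113834066795298816

Number of functions = 19342813113834066795298816


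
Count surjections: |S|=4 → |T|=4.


n = |S| = 4, k = |T| = 4. Surjections via inclusion-exclusion:
S(n,k) = Σ(-1)^i × C(k,i) × (k-i)^n, i=0 to k
i=0: (-1)^0×C(4,0)×4^4 = 256
i=1: (-1)^1×C(4,1)×3^4 = -324
i=2: (-1)^2×C(4,2)×2^4 = 96
i=3: (-1)^3×C(4,3)×1^4 = -4
i=4: (-1)^4×C(4,4)×0^4 = 0
Total = 24

Number of surjections = 24


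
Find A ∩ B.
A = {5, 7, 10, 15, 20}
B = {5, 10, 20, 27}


A ∩ B = elements in both A and B
A = {5, 7, 10, 15, 20}
B = {5, 10, 20, 27}
A ∩ B = {5, 10, 20}

A ∩ B = {5, 10, 20}


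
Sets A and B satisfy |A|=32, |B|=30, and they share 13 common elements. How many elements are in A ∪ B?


|A ∪ B| = |A| + |B| - |A ∩ B|
= 32 + 30 - 13
= 49

|A ∪ B| = 49


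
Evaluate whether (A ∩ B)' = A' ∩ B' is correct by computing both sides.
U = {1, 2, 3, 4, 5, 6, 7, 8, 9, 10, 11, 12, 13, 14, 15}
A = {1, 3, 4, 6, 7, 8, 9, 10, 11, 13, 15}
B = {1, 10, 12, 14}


LHS: A ∩ B = {1, 10}
(A ∩ B)' = U \ (A ∩ B) = {2, 3, 4, 5, 6, 7, 8, 9, 11, 12, 13, 14, 15}
A' = {2, 5, 12, 14}, B' = {2, 3, 4, 5, 6, 7, 8, 9, 11, 13, 15}
Claimed RHS: A' ∩ B' = {2, 5}
Identity is INVALID: LHS = {2, 3, 4, 5, 6, 7, 8, 9, 11, 12, 13, 14, 15} but the RHS claimed here equals {2, 5}. The correct form is (A ∩ B)' = A' ∪ B'.

Identity is invalid: (A ∩ B)' = {2, 3, 4, 5, 6, 7, 8, 9, 11, 12, 13, 14, 15} but A' ∩ B' = {2, 5}. The correct De Morgan law is (A ∩ B)' = A' ∪ B'.


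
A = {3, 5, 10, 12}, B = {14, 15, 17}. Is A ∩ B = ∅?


Disjoint means A ∩ B = ∅.
A ∩ B = ∅
A ∩ B = ∅, so A and B are disjoint.

Yes, A and B are disjoint


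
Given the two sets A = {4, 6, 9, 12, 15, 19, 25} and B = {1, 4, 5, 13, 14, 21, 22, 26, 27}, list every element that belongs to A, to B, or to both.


A ∪ B = all elements in A or B (or both)
A = {4, 6, 9, 12, 15, 19, 25}
B = {1, 4, 5, 13, 14, 21, 22, 26, 27}
A ∪ B = {1, 4, 5, 6, 9, 12, 13, 14, 15, 19, 21, 22, 25, 26, 27}

A ∪ B = {1, 4, 5, 6, 9, 12, 13, 14, 15, 19, 21, 22, 25, 26, 27}


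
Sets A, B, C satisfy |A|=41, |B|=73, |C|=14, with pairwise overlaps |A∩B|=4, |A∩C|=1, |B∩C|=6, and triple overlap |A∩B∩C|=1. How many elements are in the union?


|A∪B∪C| = |A|+|B|+|C| - |A∩B|-|A∩C|-|B∩C| + |A∩B∩C|
= 41+73+14 - 4-1-6 + 1
= 128 - 11 + 1
= 118

|A ∪ B ∪ C| = 118


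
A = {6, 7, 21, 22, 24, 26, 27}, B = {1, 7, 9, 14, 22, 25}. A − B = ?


A \ B = elements in A but not in B
A = {6, 7, 21, 22, 24, 26, 27}
B = {1, 7, 9, 14, 22, 25}
Remove from A any elements in B
A \ B = {6, 21, 24, 26, 27}

A \ B = {6, 21, 24, 26, 27}


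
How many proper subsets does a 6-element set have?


Total subsets = 2^n = 2^6 = 64
Proper subsets exclude the set itself: 2^n - 1
= 64 - 1
= 63

Number of proper subsets = 63


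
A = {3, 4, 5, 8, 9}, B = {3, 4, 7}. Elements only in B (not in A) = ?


A = {3, 4, 5, 8, 9}
B = {3, 4, 7}
Region: only in B (not in A)
Elements: {7}

Elements only in B (not in A): {7}


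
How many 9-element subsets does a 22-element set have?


C(n,k) = n! / (k!(n-k)!)
C(22,9) = 22! / (9!13!)
= 497420

C(22,9) = 497420


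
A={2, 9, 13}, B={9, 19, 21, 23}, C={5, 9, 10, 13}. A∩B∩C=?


A ∩ B = {9}
(A ∩ B) ∩ C = {9}

A ∩ B ∩ C = {9}


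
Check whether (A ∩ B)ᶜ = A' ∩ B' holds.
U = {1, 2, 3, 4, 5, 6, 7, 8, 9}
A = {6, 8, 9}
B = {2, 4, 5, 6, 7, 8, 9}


LHS: A ∩ B = {6, 8, 9}
(A ∩ B)' = U \ (A ∩ B) = {1, 2, 3, 4, 5, 7}
A' = {1, 2, 3, 4, 5, 7}, B' = {1, 3}
Claimed RHS: A' ∩ B' = {1, 3}
Identity is INVALID: LHS = {1, 2, 3, 4, 5, 7} but the RHS claimed here equals {1, 3}. The correct form is (A ∩ B)' = A' ∪ B'.

Identity is invalid: (A ∩ B)' = {1, 2, 3, 4, 5, 7} but A' ∩ B' = {1, 3}. The correct De Morgan law is (A ∩ B)' = A' ∪ B'.


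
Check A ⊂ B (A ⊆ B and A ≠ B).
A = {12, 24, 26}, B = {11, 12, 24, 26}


A ⊂ B requires: A ⊆ B AND A ≠ B.
A ⊆ B? Yes
A = B? No
A ⊂ B: Yes (A is a proper subset of B)

Yes, A ⊂ B


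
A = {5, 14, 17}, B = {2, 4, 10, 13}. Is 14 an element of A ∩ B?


A = {5, 14, 17}, B = {2, 4, 10, 13}
A ∩ B = elements in both A and B
A ∩ B = ∅
Checking if 14 ∈ A ∩ B
14 is not in A ∩ B → False

14 ∉ A ∩ B


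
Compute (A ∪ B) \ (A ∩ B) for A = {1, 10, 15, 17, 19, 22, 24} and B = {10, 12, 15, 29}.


A △ B = (A \ B) ∪ (B \ A) = elements in exactly one of A or B
A \ B = {1, 17, 19, 22, 24}
B \ A = {12, 29}
A △ B = {1, 12, 17, 19, 22, 24, 29}

A △ B = {1, 12, 17, 19, 22, 24, 29}


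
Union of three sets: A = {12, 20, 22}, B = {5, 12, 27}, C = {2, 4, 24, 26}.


A ∪ B = {5, 12, 20, 22, 27}
(A ∪ B) ∪ C = {2, 4, 5, 12, 20, 22, 24, 26, 27}

A ∪ B ∪ C = {2, 4, 5, 12, 20, 22, 24, 26, 27}


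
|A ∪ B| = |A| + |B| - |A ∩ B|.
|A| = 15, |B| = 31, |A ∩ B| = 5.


|A ∪ B| = |A| + |B| - |A ∩ B|
= 15 + 31 - 5
= 41

|A ∪ B| = 41


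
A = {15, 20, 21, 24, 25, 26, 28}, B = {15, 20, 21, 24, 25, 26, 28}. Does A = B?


Two sets are equal iff they have exactly the same elements.
A = {15, 20, 21, 24, 25, 26, 28}
B = {15, 20, 21, 24, 25, 26, 28}
Same elements → A = B

Yes, A = B


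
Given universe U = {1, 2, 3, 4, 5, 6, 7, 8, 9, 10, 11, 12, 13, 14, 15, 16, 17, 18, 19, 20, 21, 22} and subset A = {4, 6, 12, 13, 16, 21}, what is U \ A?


Aᶜ = U \ A = elements in U but not in A
U = {1, 2, 3, 4, 5, 6, 7, 8, 9, 10, 11, 12, 13, 14, 15, 16, 17, 18, 19, 20, 21, 22}
A = {4, 6, 12, 13, 16, 21}
Aᶜ = {1, 2, 3, 5, 7, 8, 9, 10, 11, 14, 15, 17, 18, 19, 20, 22}

Aᶜ = {1, 2, 3, 5, 7, 8, 9, 10, 11, 14, 15, 17, 18, 19, 20, 22}


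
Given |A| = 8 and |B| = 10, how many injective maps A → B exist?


An injection sends each of |A| = 8 inputs to a distinct output in B.
# injections = |B|·(|B|-1)·…·(|B|-|A|+1) = 10! / (10 - 8)!
= 10 × 9 × 8 × 7 × 6 × 5 × 4 × 3
= 1814400

Number of injections = 1814400


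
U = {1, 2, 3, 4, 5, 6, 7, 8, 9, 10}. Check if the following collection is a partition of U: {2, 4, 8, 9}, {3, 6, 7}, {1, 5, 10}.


A partition requires: (1) non-empty parts, (2) pairwise disjoint, (3) union = U
Parts: {2, 4, 8, 9}, {3, 6, 7}, {1, 5, 10}
Union of parts: {1, 2, 3, 4, 5, 6, 7, 8, 9, 10}
U = {1, 2, 3, 4, 5, 6, 7, 8, 9, 10}
All non-empty? True
Pairwise disjoint? True
Covers U? True

Yes, valid partition


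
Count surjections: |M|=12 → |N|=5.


n = |M| = 12, k = |N| = 5. Surjections via inclusion-exclusion:
S(n,k) = Σ(-1)^i × C(k,i) × (k-i)^n, i=0 to k
i=0: (-1)^0×C(5,0)×5^12 = 244140625
i=1: (-1)^1×C(5,1)×4^12 = -83886080
i=2: (-1)^2×C(5,2)×3^12 = 5314410
i=3: (-1)^3×C(5,3)×2^12 = -40960
i=4: (-1)^4×C(5,4)×1^12 = 5
i=5: (-1)^5×C(5,5)×0^12 = 0
Total = 165528000

Number of surjections = 165528000


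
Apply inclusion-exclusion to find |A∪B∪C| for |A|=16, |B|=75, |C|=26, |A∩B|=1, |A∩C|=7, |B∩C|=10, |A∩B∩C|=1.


|A∪B∪C| = |A|+|B|+|C| - |A∩B|-|A∩C|-|B∩C| + |A∩B∩C|
= 16+75+26 - 1-7-10 + 1
= 117 - 18 + 1
= 100

|A ∪ B ∪ C| = 100


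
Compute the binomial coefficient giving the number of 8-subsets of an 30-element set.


C(n,k) = n! / (k!(n-k)!)
C(30,8) = 30! / (8!22!)
= 5852925

C(30,8) = 5852925


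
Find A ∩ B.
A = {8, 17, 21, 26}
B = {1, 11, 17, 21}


A ∩ B = elements in both A and B
A = {8, 17, 21, 26}
B = {1, 11, 17, 21}
A ∩ B = {17, 21}

A ∩ B = {17, 21}


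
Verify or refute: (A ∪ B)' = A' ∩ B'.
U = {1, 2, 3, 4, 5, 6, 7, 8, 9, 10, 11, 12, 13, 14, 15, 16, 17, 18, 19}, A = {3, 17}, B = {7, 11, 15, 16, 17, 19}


LHS: A ∪ B = {3, 7, 11, 15, 16, 17, 19}
(A ∪ B)' = U \ (A ∪ B) = {1, 2, 4, 5, 6, 8, 9, 10, 12, 13, 14, 18}
A' = {1, 2, 4, 5, 6, 7, 8, 9, 10, 11, 12, 13, 14, 15, 16, 18, 19}, B' = {1, 2, 3, 4, 5, 6, 8, 9, 10, 12, 13, 14, 18}
Claimed RHS: A' ∩ B' = {1, 2, 4, 5, 6, 8, 9, 10, 12, 13, 14, 18}
Identity is VALID: LHS = RHS = {1, 2, 4, 5, 6, 8, 9, 10, 12, 13, 14, 18} ✓

Identity is valid. (A ∪ B)' = A' ∩ B' = {1, 2, 4, 5, 6, 8, 9, 10, 12, 13, 14, 18}


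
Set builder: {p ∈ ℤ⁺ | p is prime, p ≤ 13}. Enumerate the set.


Checking each candidate:
Condition: primes ≤ 13
Result = {2, 3, 5, 7, 11, 13}

{2, 3, 5, 7, 11, 13}


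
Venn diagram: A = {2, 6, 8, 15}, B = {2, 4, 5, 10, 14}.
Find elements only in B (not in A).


A = {2, 6, 8, 15}
B = {2, 4, 5, 10, 14}
Region: only in B (not in A)
Elements: {4, 5, 10, 14}

Elements only in B (not in A): {4, 5, 10, 14}


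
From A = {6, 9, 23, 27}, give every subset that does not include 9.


A subset of A that omits 9 is a subset of A \ {9}, so there are 2^(n-1) = 2^3 = 8 of them.
Subsets excluding 9: ∅, {6}, {23}, {27}, {6, 23}, {6, 27}, {23, 27}, {6, 23, 27}

Subsets excluding 9 (8 total): ∅, {6}, {23}, {27}, {6, 23}, {6, 27}, {23, 27}, {6, 23, 27}


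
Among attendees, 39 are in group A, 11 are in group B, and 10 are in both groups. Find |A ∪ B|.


|A ∪ B| = |A| + |B| - |A ∩ B|
= 39 + 11 - 10
= 40

|A ∪ B| = 40


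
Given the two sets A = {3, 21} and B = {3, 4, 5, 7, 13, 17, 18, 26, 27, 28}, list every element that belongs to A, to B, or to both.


A ∪ B = all elements in A or B (or both)
A = {3, 21}
B = {3, 4, 5, 7, 13, 17, 18, 26, 27, 28}
A ∪ B = {3, 4, 5, 7, 13, 17, 18, 21, 26, 27, 28}

A ∪ B = {3, 4, 5, 7, 13, 17, 18, 21, 26, 27, 28}


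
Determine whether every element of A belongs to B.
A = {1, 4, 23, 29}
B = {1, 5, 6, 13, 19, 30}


A ⊆ B means every element of A is in B.
Elements in A not in B: {4, 23, 29}
So A ⊄ B.

No, A ⊄ B


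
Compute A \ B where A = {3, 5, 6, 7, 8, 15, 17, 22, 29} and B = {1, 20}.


A \ B = elements in A but not in B
A = {3, 5, 6, 7, 8, 15, 17, 22, 29}
B = {1, 20}
Remove from A any elements in B
A \ B = {3, 5, 6, 7, 8, 15, 17, 22, 29}

A \ B = {3, 5, 6, 7, 8, 15, 17, 22, 29}


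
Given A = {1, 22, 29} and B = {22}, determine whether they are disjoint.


Disjoint means A ∩ B = ∅.
A ∩ B = {22}
A ∩ B ≠ ∅, so A and B are NOT disjoint.

No, A and B are not disjoint (A ∩ B = {22})


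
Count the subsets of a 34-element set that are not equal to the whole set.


Total subsets = 2^n = 2^34 = 17179869184
Proper subsets exclude the set itself: 2^n - 1
= 17179869184 - 1
= 17179869183

Number of proper subsets = 17179869183


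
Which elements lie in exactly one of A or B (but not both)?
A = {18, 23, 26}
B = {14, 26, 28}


A △ B = (A \ B) ∪ (B \ A) = elements in exactly one of A or B
A \ B = {18, 23}
B \ A = {14, 28}
A △ B = {14, 18, 23, 28}

A △ B = {14, 18, 23, 28}


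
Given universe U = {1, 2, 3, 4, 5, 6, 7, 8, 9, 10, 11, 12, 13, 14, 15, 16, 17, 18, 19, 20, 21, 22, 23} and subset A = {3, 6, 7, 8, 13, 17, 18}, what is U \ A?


Aᶜ = U \ A = elements in U but not in A
U = {1, 2, 3, 4, 5, 6, 7, 8, 9, 10, 11, 12, 13, 14, 15, 16, 17, 18, 19, 20, 21, 22, 23}
A = {3, 6, 7, 8, 13, 17, 18}
Aᶜ = {1, 2, 4, 5, 9, 10, 11, 12, 14, 15, 16, 19, 20, 21, 22, 23}

Aᶜ = {1, 2, 4, 5, 9, 10, 11, 12, 14, 15, 16, 19, 20, 21, 22, 23}


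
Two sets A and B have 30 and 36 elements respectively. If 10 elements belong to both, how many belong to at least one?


|A ∪ B| = |A| + |B| - |A ∩ B|
= 30 + 36 - 10
= 56

|A ∪ B| = 56


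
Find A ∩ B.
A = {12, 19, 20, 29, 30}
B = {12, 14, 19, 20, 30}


A ∩ B = elements in both A and B
A = {12, 19, 20, 29, 30}
B = {12, 14, 19, 20, 30}
A ∩ B = {12, 19, 20, 30}

A ∩ B = {12, 19, 20, 30}


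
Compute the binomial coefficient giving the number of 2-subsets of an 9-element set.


C(n,k) = n! / (k!(n-k)!)
C(9,2) = 9! / (2!7!)
= 36

C(9,2) = 36


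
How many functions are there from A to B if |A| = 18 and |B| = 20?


Each of |A| = 18 inputs maps to any of |B| = 20 outputs.
# functions = |B|^|A| = 20^18
= 262144000000000000000000

Number of functions = 262144000000000000000000


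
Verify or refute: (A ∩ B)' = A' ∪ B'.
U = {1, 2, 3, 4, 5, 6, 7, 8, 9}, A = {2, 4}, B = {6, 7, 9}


LHS: A ∩ B = ∅
(A ∩ B)' = U \ (A ∩ B) = {1, 2, 3, 4, 5, 6, 7, 8, 9}
A' = {1, 3, 5, 6, 7, 8, 9}, B' = {1, 2, 3, 4, 5, 8}
Claimed RHS: A' ∪ B' = {1, 2, 3, 4, 5, 6, 7, 8, 9}
Identity is VALID: LHS = RHS = {1, 2, 3, 4, 5, 6, 7, 8, 9} ✓

Identity is valid. (A ∩ B)' = A' ∪ B' = {1, 2, 3, 4, 5, 6, 7, 8, 9}


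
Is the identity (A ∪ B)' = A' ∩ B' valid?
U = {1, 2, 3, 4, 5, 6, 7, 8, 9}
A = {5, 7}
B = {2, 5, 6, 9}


LHS: A ∪ B = {2, 5, 6, 7, 9}
(A ∪ B)' = U \ (A ∪ B) = {1, 3, 4, 8}
A' = {1, 2, 3, 4, 6, 8, 9}, B' = {1, 3, 4, 7, 8}
Claimed RHS: A' ∩ B' = {1, 3, 4, 8}
Identity is VALID: LHS = RHS = {1, 3, 4, 8} ✓

Identity is valid. (A ∪ B)' = A' ∩ B' = {1, 3, 4, 8}


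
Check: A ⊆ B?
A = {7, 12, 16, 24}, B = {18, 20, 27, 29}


A ⊆ B means every element of A is in B.
Elements in A not in B: {7, 12, 16, 24}
So A ⊄ B.

No, A ⊄ B


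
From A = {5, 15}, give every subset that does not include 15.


A subset of A that omits 15 is a subset of A \ {15}, so there are 2^(n-1) = 2^1 = 2 of them.
Subsets excluding 15: ∅, {5}

Subsets excluding 15 (2 total): ∅, {5}


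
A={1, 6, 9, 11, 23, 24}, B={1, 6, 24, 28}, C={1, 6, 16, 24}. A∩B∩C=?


A ∩ B = {1, 6, 24}
(A ∩ B) ∩ C = {1, 6, 24}

A ∩ B ∩ C = {1, 6, 24}


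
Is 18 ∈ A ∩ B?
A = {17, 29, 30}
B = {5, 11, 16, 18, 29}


A = {17, 29, 30}, B = {5, 11, 16, 18, 29}
A ∩ B = elements in both A and B
A ∩ B = {29}
Checking if 18 ∈ A ∩ B
18 is not in A ∩ B → False

18 ∉ A ∩ B


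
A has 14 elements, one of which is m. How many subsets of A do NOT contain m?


Subsets of A avoiding m are subsets of A \ {m}, which has 13 elements.
Count = 2^(n-1) = 2^13
= 8192

Number of subsets avoiding m = 8192


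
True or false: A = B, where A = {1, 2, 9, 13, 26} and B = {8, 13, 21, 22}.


Two sets are equal iff they have exactly the same elements.
A = {1, 2, 9, 13, 26}
B = {8, 13, 21, 22}
Differences: {1, 2, 8, 9, 21, 22, 26}
A ≠ B

No, A ≠ B


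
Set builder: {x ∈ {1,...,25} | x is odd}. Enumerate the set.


Checking each candidate:
Condition: odd numbers in {1,...,25}
Result = {1, 3, 5, 7, 9, 11, 13, 15, 17, 19, 21, 23, 25}

{1, 3, 5, 7, 9, 11, 13, 15, 17, 19, 21, 23, 25}


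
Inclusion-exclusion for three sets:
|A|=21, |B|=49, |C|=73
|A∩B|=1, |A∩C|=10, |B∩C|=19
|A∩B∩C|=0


|A∪B∪C| = |A|+|B|+|C| - |A∩B|-|A∩C|-|B∩C| + |A∩B∩C|
= 21+49+73 - 1-10-19 + 0
= 143 - 30 + 0
= 113

|A ∪ B ∪ C| = 113


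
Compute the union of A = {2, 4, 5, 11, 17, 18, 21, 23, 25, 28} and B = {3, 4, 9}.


A ∪ B = all elements in A or B (or both)
A = {2, 4, 5, 11, 17, 18, 21, 23, 25, 28}
B = {3, 4, 9}
A ∪ B = {2, 3, 4, 5, 9, 11, 17, 18, 21, 23, 25, 28}

A ∪ B = {2, 3, 4, 5, 9, 11, 17, 18, 21, 23, 25, 28}


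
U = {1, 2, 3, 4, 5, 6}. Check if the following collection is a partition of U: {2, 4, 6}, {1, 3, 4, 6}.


A partition requires: (1) non-empty parts, (2) pairwise disjoint, (3) union = U
Parts: {2, 4, 6}, {1, 3, 4, 6}
Union of parts: {1, 2, 3, 4, 6}
U = {1, 2, 3, 4, 5, 6}
All non-empty? True
Pairwise disjoint? False
Covers U? False

No, not a valid partition


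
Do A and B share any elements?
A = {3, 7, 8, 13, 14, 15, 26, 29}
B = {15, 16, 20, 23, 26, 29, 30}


Disjoint means A ∩ B = ∅.
A ∩ B = {15, 26, 29}
A ∩ B ≠ ∅, so A and B are NOT disjoint.

Yes — A and B share the element(s) of A ∩ B = {15, 26, 29}, so they are not disjoint


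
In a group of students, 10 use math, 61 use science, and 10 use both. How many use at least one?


|A ∪ B| = |A| + |B| - |A ∩ B|
= 10 + 61 - 10
= 61

|A ∪ B| = 61


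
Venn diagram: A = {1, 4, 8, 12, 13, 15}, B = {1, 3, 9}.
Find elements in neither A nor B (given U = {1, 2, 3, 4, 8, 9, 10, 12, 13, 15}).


A = {1, 4, 8, 12, 13, 15}
B = {1, 3, 9}
Region: in neither A nor B (given U = {1, 2, 3, 4, 8, 9, 10, 12, 13, 15})
Elements: {2, 10}

Elements in neither A nor B (given U = {1, 2, 3, 4, 8, 9, 10, 12, 13, 15}): {2, 10}


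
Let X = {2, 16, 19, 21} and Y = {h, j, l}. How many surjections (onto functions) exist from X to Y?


n = |X| = 4, k = |Y| = 3. Surjections via inclusion-exclusion:
S(n,k) = Σ(-1)^i × C(k,i) × (k-i)^n, i=0 to k
i=0: (-1)^0×C(3,0)×3^4 = 81
i=1: (-1)^1×C(3,1)×2^4 = -48
i=2: (-1)^2×C(3,2)×1^4 = 3
i=3: (-1)^3×C(3,3)×0^4 = 0
Total = 36

Number of surjections = 36


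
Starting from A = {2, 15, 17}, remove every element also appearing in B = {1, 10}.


A \ B = elements in A but not in B
A = {2, 15, 17}
B = {1, 10}
Remove from A any elements in B
A \ B = {2, 15, 17}

A \ B = {2, 15, 17}


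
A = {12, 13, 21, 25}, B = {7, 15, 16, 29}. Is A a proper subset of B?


A ⊂ B requires: A ⊆ B AND A ≠ B.
A ⊆ B? No
A ⊄ B, so A is not a proper subset.

No, A is not a proper subset of B


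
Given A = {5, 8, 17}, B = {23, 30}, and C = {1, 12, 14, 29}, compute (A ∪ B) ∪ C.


A ∪ B = {5, 8, 17, 23, 30}
(A ∪ B) ∪ C = {1, 5, 8, 12, 14, 17, 23, 29, 30}

A ∪ B ∪ C = {1, 5, 8, 12, 14, 17, 23, 29, 30}


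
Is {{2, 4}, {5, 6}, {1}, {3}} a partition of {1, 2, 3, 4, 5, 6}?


A partition requires: (1) non-empty parts, (2) pairwise disjoint, (3) union = U
Parts: {2, 4}, {5, 6}, {1}, {3}
Union of parts: {1, 2, 3, 4, 5, 6}
U = {1, 2, 3, 4, 5, 6}
All non-empty? True
Pairwise disjoint? True
Covers U? True

Yes, valid partition


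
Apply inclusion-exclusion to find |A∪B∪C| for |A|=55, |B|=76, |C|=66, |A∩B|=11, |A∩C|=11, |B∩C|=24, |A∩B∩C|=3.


|A∪B∪C| = |A|+|B|+|C| - |A∩B|-|A∩C|-|B∩C| + |A∩B∩C|
= 55+76+66 - 11-11-24 + 3
= 197 - 46 + 3
= 154

|A ∪ B ∪ C| = 154


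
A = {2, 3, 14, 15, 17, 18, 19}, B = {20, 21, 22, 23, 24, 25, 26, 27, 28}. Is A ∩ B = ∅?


Disjoint means A ∩ B = ∅.
A ∩ B = ∅
A ∩ B = ∅, so A and B are disjoint.

Yes, A and B are disjoint


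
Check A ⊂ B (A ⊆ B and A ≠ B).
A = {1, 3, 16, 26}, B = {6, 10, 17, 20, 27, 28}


A ⊂ B requires: A ⊆ B AND A ≠ B.
A ⊆ B? No
A ⊄ B, so A is not a proper subset.

No, A is not a proper subset of B


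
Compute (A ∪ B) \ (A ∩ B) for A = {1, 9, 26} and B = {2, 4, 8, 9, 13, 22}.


A △ B = (A \ B) ∪ (B \ A) = elements in exactly one of A or B
A \ B = {1, 26}
B \ A = {2, 4, 8, 13, 22}
A △ B = {1, 2, 4, 8, 13, 22, 26}

A △ B = {1, 2, 4, 8, 13, 22, 26}


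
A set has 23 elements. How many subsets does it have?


Number of subsets = 2^n
= 2^23
= 8388608

|P(A)| = 8388608


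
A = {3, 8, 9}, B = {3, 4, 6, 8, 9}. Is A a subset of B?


A ⊆ B means every element of A is in B.
All elements of A are in B.
So A ⊆ B.

Yes, A ⊆ B


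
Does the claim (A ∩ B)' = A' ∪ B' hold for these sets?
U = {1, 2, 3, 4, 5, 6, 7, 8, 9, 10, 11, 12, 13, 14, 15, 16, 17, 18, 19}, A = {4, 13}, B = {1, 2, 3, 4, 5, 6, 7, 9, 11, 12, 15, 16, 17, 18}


LHS: A ∩ B = {4}
(A ∩ B)' = U \ (A ∩ B) = {1, 2, 3, 5, 6, 7, 8, 9, 10, 11, 12, 13, 14, 15, 16, 17, 18, 19}
A' = {1, 2, 3, 5, 6, 7, 8, 9, 10, 11, 12, 14, 15, 16, 17, 18, 19}, B' = {8, 10, 13, 14, 19}
Claimed RHS: A' ∪ B' = {1, 2, 3, 5, 6, 7, 8, 9, 10, 11, 12, 13, 14, 15, 16, 17, 18, 19}
Identity is VALID: LHS = RHS = {1, 2, 3, 5, 6, 7, 8, 9, 10, 11, 12, 13, 14, 15, 16, 17, 18, 19} ✓

Identity is valid. (A ∩ B)' = A' ∪ B' = {1, 2, 3, 5, 6, 7, 8, 9, 10, 11, 12, 13, 14, 15, 16, 17, 18, 19}


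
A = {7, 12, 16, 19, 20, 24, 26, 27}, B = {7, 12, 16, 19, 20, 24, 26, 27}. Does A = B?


Two sets are equal iff they have exactly the same elements.
A = {7, 12, 16, 19, 20, 24, 26, 27}
B = {7, 12, 16, 19, 20, 24, 26, 27}
Same elements → A = B

Yes, A = B


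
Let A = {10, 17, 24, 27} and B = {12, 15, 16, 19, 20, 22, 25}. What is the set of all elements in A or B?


A ∪ B = all elements in A or B (or both)
A = {10, 17, 24, 27}
B = {12, 15, 16, 19, 20, 22, 25}
A ∪ B = {10, 12, 15, 16, 17, 19, 20, 22, 24, 25, 27}

A ∪ B = {10, 12, 15, 16, 17, 19, 20, 22, 24, 25, 27}


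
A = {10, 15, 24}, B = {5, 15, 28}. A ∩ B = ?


A ∩ B = elements in both A and B
A = {10, 15, 24}
B = {5, 15, 28}
A ∩ B = {15}

A ∩ B = {15}


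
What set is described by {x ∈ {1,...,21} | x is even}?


Checking each candidate:
Condition: even numbers in {1,...,21}
Result = {2, 4, 6, 8, 10, 12, 14, 16, 18, 20}

{2, 4, 6, 8, 10, 12, 14, 16, 18, 20}


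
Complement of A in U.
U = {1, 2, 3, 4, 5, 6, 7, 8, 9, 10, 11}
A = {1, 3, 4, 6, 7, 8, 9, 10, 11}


Aᶜ = U \ A = elements in U but not in A
U = {1, 2, 3, 4, 5, 6, 7, 8, 9, 10, 11}
A = {1, 3, 4, 6, 7, 8, 9, 10, 11}
Aᶜ = {2, 5}

Aᶜ = {2, 5}


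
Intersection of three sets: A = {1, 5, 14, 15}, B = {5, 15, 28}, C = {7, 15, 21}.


A ∩ B = {5, 15}
(A ∩ B) ∩ C = {15}

A ∩ B ∩ C = {15}


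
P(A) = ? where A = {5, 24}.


|A| = 2, so |P(A)| = 2^2 = 4
Enumerate subsets by cardinality (0 to 2):
∅, {5}, {24}, {5, 24}

P(A) has 4 subsets: ∅, {5}, {24}, {5, 24}


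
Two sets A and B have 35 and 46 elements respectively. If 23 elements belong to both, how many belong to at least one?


|A ∪ B| = |A| + |B| - |A ∩ B|
= 35 + 46 - 23
= 58

|A ∪ B| = 58


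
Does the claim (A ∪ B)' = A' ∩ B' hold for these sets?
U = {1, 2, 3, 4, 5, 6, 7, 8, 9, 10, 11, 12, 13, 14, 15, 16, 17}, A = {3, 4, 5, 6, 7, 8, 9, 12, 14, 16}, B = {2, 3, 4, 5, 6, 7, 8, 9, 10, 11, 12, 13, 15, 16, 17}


LHS: A ∪ B = {2, 3, 4, 5, 6, 7, 8, 9, 10, 11, 12, 13, 14, 15, 16, 17}
(A ∪ B)' = U \ (A ∪ B) = {1}
A' = {1, 2, 10, 11, 13, 15, 17}, B' = {1, 14}
Claimed RHS: A' ∩ B' = {1}
Identity is VALID: LHS = RHS = {1} ✓

Identity is valid. (A ∪ B)' = A' ∩ B' = {1}


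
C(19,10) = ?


C(n,k) = n! / (k!(n-k)!)
C(19,10) = 19! / (10!9!)
= 92378

C(19,10) = 92378


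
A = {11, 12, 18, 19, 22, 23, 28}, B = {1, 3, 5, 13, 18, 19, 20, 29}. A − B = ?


A \ B = elements in A but not in B
A = {11, 12, 18, 19, 22, 23, 28}
B = {1, 3, 5, 13, 18, 19, 20, 29}
Remove from A any elements in B
A \ B = {11, 12, 22, 23, 28}

A \ B = {11, 12, 22, 23, 28}


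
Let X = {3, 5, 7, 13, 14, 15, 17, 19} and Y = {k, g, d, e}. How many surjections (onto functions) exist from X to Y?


n = |X| = 8, k = |Y| = 4. Surjections via inclusion-exclusion:
S(n,k) = Σ(-1)^i × C(k,i) × (k-i)^n, i=0 to k
i=0: (-1)^0×C(4,0)×4^8 = 65536
i=1: (-1)^1×C(4,1)×3^8 = -26244
i=2: (-1)^2×C(4,2)×2^8 = 1536
i=3: (-1)^3×C(4,3)×1^8 = -4
i=4: (-1)^4×C(4,4)×0^8 = 0
Total = 40824

Number of surjections = 40824


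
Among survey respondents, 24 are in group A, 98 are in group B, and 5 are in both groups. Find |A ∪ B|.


|A ∪ B| = |A| + |B| - |A ∩ B|
= 24 + 98 - 5
= 117

|A ∪ B| = 117


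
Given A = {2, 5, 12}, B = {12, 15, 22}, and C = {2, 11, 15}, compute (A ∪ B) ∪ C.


A ∪ B = {2, 5, 12, 15, 22}
(A ∪ B) ∪ C = {2, 5, 11, 12, 15, 22}

A ∪ B ∪ C = {2, 5, 11, 12, 15, 22}


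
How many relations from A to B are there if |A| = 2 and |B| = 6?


A relation from A to B is any subset of A × B.
|A × B| = 2 × 6 = 12
# relations = 2^|A × B| = 2^12 = 4096

Number of relations = 4096


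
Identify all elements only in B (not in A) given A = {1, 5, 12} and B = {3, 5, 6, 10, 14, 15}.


A = {1, 5, 12}
B = {3, 5, 6, 10, 14, 15}
Region: only in B (not in A)
Elements: {3, 6, 10, 14, 15}

Elements only in B (not in A): {3, 6, 10, 14, 15}


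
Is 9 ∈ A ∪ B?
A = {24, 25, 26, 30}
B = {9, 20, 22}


A = {24, 25, 26, 30}, B = {9, 20, 22}
A ∪ B = all elements in A or B
A ∪ B = {9, 20, 22, 24, 25, 26, 30}
Checking if 9 ∈ A ∪ B
9 is in A ∪ B → True

9 ∈ A ∪ B


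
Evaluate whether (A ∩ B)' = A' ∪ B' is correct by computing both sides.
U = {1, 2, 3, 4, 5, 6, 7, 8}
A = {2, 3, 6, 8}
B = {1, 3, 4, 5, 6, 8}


LHS: A ∩ B = {3, 6, 8}
(A ∩ B)' = U \ (A ∩ B) = {1, 2, 4, 5, 7}
A' = {1, 4, 5, 7}, B' = {2, 7}
Claimed RHS: A' ∪ B' = {1, 2, 4, 5, 7}
Identity is VALID: LHS = RHS = {1, 2, 4, 5, 7} ✓

Identity is valid. (A ∩ B)' = A' ∪ B' = {1, 2, 4, 5, 7}
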